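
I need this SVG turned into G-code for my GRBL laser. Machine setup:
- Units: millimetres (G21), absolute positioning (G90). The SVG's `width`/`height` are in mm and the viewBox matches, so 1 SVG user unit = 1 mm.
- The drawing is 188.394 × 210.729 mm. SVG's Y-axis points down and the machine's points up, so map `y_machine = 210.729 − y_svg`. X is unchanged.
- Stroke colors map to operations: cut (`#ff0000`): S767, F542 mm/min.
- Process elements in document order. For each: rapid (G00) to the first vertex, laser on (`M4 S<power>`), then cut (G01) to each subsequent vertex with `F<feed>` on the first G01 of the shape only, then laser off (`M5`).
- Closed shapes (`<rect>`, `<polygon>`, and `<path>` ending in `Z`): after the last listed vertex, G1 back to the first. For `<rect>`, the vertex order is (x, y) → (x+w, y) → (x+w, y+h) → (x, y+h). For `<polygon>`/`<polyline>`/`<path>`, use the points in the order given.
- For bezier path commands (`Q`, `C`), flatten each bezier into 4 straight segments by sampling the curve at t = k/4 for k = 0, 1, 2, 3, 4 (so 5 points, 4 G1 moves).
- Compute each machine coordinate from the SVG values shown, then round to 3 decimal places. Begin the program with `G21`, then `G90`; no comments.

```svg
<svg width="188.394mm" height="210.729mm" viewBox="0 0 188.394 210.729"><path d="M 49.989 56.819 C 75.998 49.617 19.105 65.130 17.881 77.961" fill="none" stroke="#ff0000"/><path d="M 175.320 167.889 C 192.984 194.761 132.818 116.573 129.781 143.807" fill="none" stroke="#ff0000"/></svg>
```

G21
G90
G00 X49.989 Y153.910
M4 S767
G01 X56.117 Y155.449 F542
G01 X44.147 Y150.851
G01 X27.072 Y142.497
G01 X17.881 Y132.768
M5
G00 X175.320 Y42.840
M4 S767
G01 X176.084 Y39.096 F542
G01 X160.313 Y55.017
G01 X140.662 Y70.870
G01 X129.781 Y66.922
M5

1 u = 1 mm; y_m = 210.729 − y.

[1] `<path>` cubic bezier, #ff0000→cut S767 F542: (49.989,153.910) → (56.117,155.449) → (44.147,150.851) → (27.072,142.497) → (17.881,132.768)

[2] `<path>` cubic bezier, #ff0000→cut S767 F542: (175.320,42.840) → (176.084,39.096) → (160.313,55.017) → (140.662,70.870) → (129.781,66.922)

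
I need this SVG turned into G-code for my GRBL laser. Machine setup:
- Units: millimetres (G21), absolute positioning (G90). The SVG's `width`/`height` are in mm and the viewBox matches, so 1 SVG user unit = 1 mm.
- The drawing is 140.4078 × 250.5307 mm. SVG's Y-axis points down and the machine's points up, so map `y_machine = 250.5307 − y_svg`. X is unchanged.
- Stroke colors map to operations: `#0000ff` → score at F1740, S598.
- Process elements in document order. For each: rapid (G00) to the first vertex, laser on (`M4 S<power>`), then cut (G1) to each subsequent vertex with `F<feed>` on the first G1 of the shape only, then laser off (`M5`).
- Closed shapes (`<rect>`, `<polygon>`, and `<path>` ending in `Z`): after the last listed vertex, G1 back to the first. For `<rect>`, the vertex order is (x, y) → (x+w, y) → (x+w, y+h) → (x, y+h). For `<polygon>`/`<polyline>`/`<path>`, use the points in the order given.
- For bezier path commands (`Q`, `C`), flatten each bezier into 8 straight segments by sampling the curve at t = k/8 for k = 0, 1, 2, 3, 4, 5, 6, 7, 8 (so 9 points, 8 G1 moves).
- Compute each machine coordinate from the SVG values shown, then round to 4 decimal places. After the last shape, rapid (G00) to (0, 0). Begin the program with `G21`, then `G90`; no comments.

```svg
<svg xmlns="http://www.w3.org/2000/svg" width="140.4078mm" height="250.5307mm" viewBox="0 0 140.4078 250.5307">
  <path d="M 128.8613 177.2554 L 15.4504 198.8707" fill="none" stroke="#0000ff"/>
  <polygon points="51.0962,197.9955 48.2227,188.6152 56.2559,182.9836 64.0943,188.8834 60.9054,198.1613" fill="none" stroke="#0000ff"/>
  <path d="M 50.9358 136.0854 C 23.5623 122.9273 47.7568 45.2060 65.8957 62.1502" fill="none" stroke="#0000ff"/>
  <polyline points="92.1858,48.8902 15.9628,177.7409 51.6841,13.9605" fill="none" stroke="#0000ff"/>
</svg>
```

G21
G90
G00 X128.8613 Y73.2753
M4 S598
G1 X15.4504 Y51.6600 F1740
M5
G00 X51.0962 Y52.5352
M4 S598
G1 X48.2227 Y61.9155 F1740
G1 X56.2559 Y67.5471
G1 X64.0943 Y61.6473
G1 X60.9054 Y52.3694
G1 X51.0962 Y52.5352
M5
G00 X50.9358 Y114.4453
M4 S598
G1 X42.9754 Y122.0950 F1740
G1 X39.1743 Y133.9315
G1 X38.8571 Y148.0889
G1 X41.3486 Y162.7013
G1 X45.9735 Y175.9025
G1 X52.0565 Y185.8268
G1 X58.9223 Y190.6081
G1 X65.8957 Y188.3805
M5
G00 X92.1858 Y201.6405
M4 S598
G1 X15.9628 Y72.7898 F1740
G1 X51.6841 Y236.5702
M5
G00 X0.0000 Y0.0000

Since the viewBox matches the mm dimensions, user units are millimetres directly. The only transform is the Y-flip y_m = 250.5307 − y_svg.

Shape 1 is a line segment drawn with `<path>`. Its stroke #0000ff means score at S598, F1740. After flipping Y the toolpath is (128.8613,73.2753) → (15.4504,51.6600).

Shape 2 is a regular polygon drawn with `<polygon>`. Its stroke #0000ff means score at S598, F1740. After flipping Y the toolpath is (51.0962,52.5352) → (48.2227,61.9155) → (56.2559,67.5471) → (64.0943,61.6473) → (60.9054,52.3694) → (51.0962,52.5352), returning to the start.

Shape 3 is a cubic bezier drawn with `<path>`. Its stroke #0000ff means score at S598, F1740. After flipping Y the toolpath is (50.9358,114.4453) → (42.9754,122.0950) → (39.1743,133.9315) → (38.8571,148.0889) → (41.3486,162.7013) → (45.9735,175.9025) → (52.0565,185.8268) → (58.9223,190.6081) → (65.8957,188.3805).

Shape 4 is a open polyline drawn with `<polyline>`. Its stroke #0000ff means score at S598, F1740. After flipping Y the toolpath is (92.1858,201.6405) → (15.9628,72.7898) → (51.6841,236.5702).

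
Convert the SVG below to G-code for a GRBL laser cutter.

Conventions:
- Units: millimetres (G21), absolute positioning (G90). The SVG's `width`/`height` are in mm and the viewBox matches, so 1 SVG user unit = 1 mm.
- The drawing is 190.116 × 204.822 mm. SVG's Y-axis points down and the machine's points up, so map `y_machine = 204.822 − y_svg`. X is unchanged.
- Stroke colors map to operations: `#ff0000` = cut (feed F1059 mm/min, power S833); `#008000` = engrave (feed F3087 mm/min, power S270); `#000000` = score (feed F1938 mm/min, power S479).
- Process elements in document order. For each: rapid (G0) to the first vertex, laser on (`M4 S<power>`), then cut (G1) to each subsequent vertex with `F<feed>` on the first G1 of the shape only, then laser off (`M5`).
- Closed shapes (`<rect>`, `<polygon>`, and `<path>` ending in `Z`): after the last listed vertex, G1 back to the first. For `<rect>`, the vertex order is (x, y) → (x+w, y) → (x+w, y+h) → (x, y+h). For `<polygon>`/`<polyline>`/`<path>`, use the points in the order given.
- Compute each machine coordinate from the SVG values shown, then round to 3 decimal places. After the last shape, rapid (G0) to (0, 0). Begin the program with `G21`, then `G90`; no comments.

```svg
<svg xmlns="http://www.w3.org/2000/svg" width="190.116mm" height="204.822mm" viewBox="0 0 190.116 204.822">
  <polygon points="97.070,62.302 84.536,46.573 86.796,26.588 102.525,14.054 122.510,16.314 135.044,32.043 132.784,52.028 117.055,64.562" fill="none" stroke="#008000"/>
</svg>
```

G21
G90
G0 X97.070 Y142.520
M4 S270
G1 X84.536 Y158.249 F3087
G1 X86.796 Y178.234
G1 X102.525 Y190.768
G1 X122.510 Y188.508
G1 X135.044 Y172.779
G1 X132.784 Y152.794
G1 X117.055 Y140.260
G1 X97.070 Y142.520
M5
G0 X0.000 Y0.000

Since the viewBox matches the mm dimensions, user units are millimetres directly. The only transform is the Y-flip y_m = 204.822 − y_svg.

Shape 1 is a regular polygon drawn with `<polygon>`. Its stroke #008000 means engrave at S270, F3087. After flipping Y the toolpath is (97.070,142.520) → (84.536,158.249) → (86.796,178.234) → (102.525,190.768) → (122.510,188.508) → (135.044,172.779) → (132.784,152.794) → (117.055,140.260) → (97.070,142.520), returning to the start.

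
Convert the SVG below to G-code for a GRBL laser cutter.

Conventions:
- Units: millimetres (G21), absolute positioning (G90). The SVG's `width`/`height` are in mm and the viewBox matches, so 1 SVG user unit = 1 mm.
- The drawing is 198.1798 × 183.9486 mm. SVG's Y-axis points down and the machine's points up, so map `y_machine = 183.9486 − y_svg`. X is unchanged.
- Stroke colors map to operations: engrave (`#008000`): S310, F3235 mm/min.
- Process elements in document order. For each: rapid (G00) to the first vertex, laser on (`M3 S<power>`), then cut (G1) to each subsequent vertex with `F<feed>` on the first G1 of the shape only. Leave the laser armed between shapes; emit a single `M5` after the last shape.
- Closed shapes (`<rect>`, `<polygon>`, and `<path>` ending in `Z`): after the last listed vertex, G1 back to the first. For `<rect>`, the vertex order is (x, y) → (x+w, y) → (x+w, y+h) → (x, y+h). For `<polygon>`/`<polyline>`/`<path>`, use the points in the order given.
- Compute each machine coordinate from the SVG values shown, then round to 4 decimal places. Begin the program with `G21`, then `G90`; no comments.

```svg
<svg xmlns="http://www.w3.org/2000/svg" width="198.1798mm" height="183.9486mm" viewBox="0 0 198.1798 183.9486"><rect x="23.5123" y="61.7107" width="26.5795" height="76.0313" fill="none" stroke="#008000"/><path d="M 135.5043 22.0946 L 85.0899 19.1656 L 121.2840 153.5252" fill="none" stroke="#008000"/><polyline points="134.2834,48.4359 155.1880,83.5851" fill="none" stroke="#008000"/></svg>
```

G21
G90
G00 X23.5123 Y122.2379
M3 S310
G1 X50.0918 Y122.2379 F3235
G1 X50.0918 Y46.2066
G1 X23.5123 Y46.2066
G1 X23.5123 Y122.2379
G00 X135.5043 Y161.8540
M3 S310
G1 X85.0899 Y164.7830 F3235
G1 X121.2840 Y30.4234
G00 X134.2834 Y135.5127
M3 S310
G1 X155.1880 Y100.3635 F3235
M5

1 u = 1 mm; y_m = 183.9486 − y.

[1] `<rect>` rectangle, #008000→engrave S310 F3235: (23.5123,122.2379) → (50.0918,122.2379) → (50.0918,46.2066) → (23.5123,46.2066) → (23.5123,122.2379) (closed)

[2] `<path>` open polyline, #008000→engrave S310 F3235: (135.5043,161.8540) → (85.0899,164.7830) → (121.2840,30.4234)

[3] `<polyline>` line segment, #008000→engrave S310 F3235: (134.2834,135.5127) → (155.1880,100.3635)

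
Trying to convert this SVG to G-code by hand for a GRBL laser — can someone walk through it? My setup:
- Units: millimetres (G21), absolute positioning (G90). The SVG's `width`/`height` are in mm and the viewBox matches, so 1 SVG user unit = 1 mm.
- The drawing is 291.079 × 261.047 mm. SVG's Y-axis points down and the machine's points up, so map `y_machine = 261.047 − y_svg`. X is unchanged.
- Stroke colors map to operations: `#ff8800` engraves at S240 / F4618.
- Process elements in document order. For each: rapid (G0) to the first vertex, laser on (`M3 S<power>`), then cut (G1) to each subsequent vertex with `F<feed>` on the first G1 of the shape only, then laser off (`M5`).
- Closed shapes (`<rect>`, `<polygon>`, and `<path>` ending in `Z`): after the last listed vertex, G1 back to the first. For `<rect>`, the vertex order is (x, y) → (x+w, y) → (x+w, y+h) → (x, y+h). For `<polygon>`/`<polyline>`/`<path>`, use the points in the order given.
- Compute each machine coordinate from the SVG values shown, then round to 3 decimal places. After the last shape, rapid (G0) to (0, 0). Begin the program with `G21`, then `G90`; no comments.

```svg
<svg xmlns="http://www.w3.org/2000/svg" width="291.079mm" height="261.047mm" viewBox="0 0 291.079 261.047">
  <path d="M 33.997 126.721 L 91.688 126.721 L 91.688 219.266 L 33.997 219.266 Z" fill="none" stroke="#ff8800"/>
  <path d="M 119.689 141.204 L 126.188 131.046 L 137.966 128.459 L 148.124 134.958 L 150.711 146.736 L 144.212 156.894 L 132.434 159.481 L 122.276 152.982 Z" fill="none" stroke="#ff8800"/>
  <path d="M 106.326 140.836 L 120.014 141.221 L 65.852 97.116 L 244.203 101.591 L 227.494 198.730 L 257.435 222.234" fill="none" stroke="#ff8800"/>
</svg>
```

G21
G90
G0 X33.997 Y134.326
M3 S240
G1 X91.688 Y134.326 F4618
G1 X91.688 Y41.781
G1 X33.997 Y41.781
G1 X33.997 Y134.326
M5
G0 X119.689 Y119.843
M3 S240
G1 X126.188 Y130.001 F4618
G1 X137.966 Y132.588
G1 X148.124 Y126.089
G1 X150.711 Y114.311
G1 X144.212 Y104.153
G1 X132.434 Y101.566
G1 X122.276 Y108.065
G1 X119.689 Y119.843
M5
G0 X106.326 Y120.211
M3 S240
G1 X120.014 Y119.826 F4618
G1 X65.852 Y163.931
G1 X244.203 Y159.456
G1 X227.494 Y62.317
G1 X257.435 Y38.813
M5
G0 X0.000 Y0.000

1 u = 1 mm; y_m = 261.047 − y.

[1] `<path>` rectangle, #ff8800→engrave S240 F4618: (33.997,134.326) → (91.688,134.326) → (91.688,41.781) → (33.997,41.781) → (33.997,134.326) (closed)

[2] `<path>` regular polygon, #ff8800→engrave S240 F4618: (119.689,119.843) → (126.188,130.001) → (137.966,132.588) → (148.124,126.089) → (150.711,114.311) → (144.212,104.153) → (132.434,101.566) → (122.276,108.065) → (119.689,119.843) (closed)

[3] `<path>` open polyline, #ff8800→engrave S240 F4618: (106.326,120.211) → (120.014,119.826) → (65.852,163.931) → (244.203,159.456) → (227.494,62.317) → (257.435,38.813)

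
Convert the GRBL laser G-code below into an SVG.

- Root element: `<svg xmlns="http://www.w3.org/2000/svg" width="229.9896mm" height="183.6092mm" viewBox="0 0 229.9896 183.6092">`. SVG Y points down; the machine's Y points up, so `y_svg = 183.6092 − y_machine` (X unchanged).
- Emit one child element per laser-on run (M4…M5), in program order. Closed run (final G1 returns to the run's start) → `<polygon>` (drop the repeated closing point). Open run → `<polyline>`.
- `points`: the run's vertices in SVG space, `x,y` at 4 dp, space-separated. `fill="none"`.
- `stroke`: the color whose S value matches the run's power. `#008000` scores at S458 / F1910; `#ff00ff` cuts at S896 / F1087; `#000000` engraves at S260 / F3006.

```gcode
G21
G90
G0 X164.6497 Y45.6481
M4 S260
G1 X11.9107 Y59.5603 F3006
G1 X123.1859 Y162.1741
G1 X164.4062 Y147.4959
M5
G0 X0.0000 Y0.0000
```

<svg xmlns="http://www.w3.org/2000/svg" width="229.9896mm" height="183.6092mm" viewBox="0 0 229.9896 183.6092">
  <polyline points="164.6497,137.9611 11.9107,124.0489 123.1859,21.4351 164.4062,36.1133" fill="none" stroke="#000000"/>
</svg>

Machine Y-up, SVG Y-down with viewBox height 183.6092, so y_svg = 183.6092 − y_machine; X carries over. Every run uses S260, so all elements get stroke `#000000` (engrave).

Run 1: The run is open, so emit a `<polyline>` with points (Y-flipped): 164.6497,137.9611 11.9107,124.0489 123.1859,21.4351 164.4062,36.1133.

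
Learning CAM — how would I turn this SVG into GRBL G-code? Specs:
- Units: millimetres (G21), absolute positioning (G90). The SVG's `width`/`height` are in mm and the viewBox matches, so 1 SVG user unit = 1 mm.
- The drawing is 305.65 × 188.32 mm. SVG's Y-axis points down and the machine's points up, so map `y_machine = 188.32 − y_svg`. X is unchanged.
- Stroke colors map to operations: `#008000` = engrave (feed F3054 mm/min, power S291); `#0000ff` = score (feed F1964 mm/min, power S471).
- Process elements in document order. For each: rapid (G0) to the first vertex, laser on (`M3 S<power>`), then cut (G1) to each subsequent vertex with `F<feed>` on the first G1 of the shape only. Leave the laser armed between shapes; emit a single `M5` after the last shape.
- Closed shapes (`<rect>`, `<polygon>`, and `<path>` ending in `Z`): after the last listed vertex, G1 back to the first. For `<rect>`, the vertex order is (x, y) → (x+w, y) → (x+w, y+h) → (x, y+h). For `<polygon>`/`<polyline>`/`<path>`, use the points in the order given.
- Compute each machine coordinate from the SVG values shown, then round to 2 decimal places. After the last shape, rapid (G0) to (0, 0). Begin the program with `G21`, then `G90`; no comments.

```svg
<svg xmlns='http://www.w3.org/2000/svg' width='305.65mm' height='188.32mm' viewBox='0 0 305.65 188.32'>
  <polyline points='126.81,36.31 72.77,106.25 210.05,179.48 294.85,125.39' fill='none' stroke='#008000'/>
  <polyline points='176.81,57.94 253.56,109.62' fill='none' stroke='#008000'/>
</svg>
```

Since the viewBox matches the mm dimensions, user units are millimetres directly. The only transform is the Y-flip y_m = 188.32 − y_svg.

Shape 1 is a open polyline drawn with `<polyline>`. Its stroke #008000 means engrave at S291, F3054. After flipping Y the toolpath is (126.81,152.01) → (72.77,82.07) → (210.05,8.84) → (294.85,62.93).

Shape 2 is a line segment drawn with `<polyline>`. Its stroke #008000 means engrave at S291, F3054. After flipping Y the toolpath is (176.81,130.38) → (253.56,78.70).

G21
G90
G0 X126.81 Y152.01
M3 S291
G1 X72.77 Y82.07 F3054
G1 X210.05 Y8.84
G1 X294.85 Y62.93
G0 X176.81 Y130.38
M3 S291
G1 X253.56 Y78.70 F3054
M5
G0 X0.00 Y0.00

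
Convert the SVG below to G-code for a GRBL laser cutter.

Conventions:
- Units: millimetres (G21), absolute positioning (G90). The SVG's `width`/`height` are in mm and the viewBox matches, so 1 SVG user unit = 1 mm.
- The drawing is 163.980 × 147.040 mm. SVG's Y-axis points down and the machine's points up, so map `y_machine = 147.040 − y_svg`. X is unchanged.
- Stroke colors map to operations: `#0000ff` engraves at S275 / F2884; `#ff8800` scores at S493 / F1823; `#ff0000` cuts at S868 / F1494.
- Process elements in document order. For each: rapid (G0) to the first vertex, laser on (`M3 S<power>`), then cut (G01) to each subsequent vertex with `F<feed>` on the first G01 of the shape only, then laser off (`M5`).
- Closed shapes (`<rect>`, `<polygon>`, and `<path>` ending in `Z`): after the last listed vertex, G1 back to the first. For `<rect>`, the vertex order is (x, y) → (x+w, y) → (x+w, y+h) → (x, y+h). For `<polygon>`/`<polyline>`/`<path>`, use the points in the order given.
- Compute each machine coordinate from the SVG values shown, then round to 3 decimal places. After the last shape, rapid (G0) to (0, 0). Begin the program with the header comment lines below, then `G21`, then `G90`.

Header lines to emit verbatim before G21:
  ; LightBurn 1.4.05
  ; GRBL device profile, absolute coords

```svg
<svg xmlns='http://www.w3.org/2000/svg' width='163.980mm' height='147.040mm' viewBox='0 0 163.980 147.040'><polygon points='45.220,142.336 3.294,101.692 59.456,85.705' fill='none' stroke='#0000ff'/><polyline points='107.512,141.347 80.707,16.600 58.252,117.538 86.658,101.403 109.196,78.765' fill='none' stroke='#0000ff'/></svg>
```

viewBox `0 0 163.980 147.040` with mm width/height → 1 unit = 1 mm. Flip: y_m = 147.040 − y_svg.

**Shape 1** — `<polygon>` regular polygon, stroke `#0000ff` → engrave (S275, F2884). Machine vertices: (45.220,4.704) → (3.294,45.348) → (59.456,61.335) → (45.220,4.704). Closed: final G1 returns to the first vertex.

**Shape 2** — `<polyline>` open polyline, stroke `#0000ff` → engrave (S275, F2884). Machine vertices: (107.512,5.693) → (80.707,130.440) → (58.252,29.502) → (86.658,45.637) → (109.196,68.275). Open path.

; LightBurn 1.4.05
; GRBL device profile, absolute coords
G21
G90
G0 X45.220 Y4.704
M3 S275
G01 X3.294 Y45.348 F2884
G01 X59.456 Y61.335
G01 X45.220 Y4.704
M5
G0 X107.512 Y5.693
M3 S275
G01 X80.707 Y130.440 F2884
G01 X58.252 Y29.502
G01 X86.658 Y45.637
G01 X109.196 Y68.275
M5
G0 X0.000 Y0.000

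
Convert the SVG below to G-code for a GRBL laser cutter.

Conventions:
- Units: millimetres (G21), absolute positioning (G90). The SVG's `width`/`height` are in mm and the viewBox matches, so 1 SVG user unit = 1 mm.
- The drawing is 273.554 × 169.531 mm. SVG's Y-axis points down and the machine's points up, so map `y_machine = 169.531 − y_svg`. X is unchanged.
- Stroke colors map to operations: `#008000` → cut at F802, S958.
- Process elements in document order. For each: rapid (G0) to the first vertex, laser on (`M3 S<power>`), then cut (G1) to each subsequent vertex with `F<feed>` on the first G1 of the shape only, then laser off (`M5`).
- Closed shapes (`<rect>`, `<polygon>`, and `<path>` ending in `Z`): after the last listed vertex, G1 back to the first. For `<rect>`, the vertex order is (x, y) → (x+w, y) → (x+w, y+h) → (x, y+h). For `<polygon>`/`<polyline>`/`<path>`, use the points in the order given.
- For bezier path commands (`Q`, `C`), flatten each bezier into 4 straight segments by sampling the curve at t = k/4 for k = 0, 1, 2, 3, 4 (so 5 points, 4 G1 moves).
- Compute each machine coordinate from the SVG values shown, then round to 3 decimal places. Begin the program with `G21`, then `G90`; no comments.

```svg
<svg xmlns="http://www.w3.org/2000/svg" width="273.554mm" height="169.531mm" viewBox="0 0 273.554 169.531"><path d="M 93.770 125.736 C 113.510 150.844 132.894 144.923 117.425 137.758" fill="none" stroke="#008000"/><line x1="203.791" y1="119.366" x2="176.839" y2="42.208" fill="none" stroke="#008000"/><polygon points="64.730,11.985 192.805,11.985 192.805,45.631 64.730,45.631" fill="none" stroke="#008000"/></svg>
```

Since the viewBox matches the mm dimensions, user units are millimetres directly. The only transform is the Y-flip y_m = 169.531 − y_svg.

Shape 1 is a cubic bezier drawn with `<path>`. Its stroke #008000 means cut at S958, F802. After flipping Y the toolpath is (93.770,43.795) → (107.969,30.317) → (118.801,25.682) → (123.031,27.098) → (117.425,31.773).

Shape 2 is a line segment drawn with `<line>`. Its stroke #008000 means cut at S958, F802. After flipping Y the toolpath is (203.791,50.165) → (176.839,127.323).

Shape 3 is a rectangle drawn with `<polygon>`. Its stroke #008000 means cut at S958, F802. After flipping Y the toolpath is (64.730,157.546) → (192.805,157.546) → (192.805,123.900) → (64.730,123.900) → (64.730,157.546), returning to the start.

G21
G90
G0 X93.770 Y43.795
M3 S958
G1 X107.969 Y30.317 F802
G1 X118.801 Y25.682
G1 X123.031 Y27.098
G1 X117.425 Y31.773
M5
G0 X203.791 Y50.165
M3 S958
G1 X176.839 Y127.323 F802
M5
G0 X64.730 Y157.546
M3 S958
G1 X192.805 Y157.546 F802
G1 X192.805 Y123.900
G1 X64.730 Y123.900
G1 X64.730 Y157.546
M5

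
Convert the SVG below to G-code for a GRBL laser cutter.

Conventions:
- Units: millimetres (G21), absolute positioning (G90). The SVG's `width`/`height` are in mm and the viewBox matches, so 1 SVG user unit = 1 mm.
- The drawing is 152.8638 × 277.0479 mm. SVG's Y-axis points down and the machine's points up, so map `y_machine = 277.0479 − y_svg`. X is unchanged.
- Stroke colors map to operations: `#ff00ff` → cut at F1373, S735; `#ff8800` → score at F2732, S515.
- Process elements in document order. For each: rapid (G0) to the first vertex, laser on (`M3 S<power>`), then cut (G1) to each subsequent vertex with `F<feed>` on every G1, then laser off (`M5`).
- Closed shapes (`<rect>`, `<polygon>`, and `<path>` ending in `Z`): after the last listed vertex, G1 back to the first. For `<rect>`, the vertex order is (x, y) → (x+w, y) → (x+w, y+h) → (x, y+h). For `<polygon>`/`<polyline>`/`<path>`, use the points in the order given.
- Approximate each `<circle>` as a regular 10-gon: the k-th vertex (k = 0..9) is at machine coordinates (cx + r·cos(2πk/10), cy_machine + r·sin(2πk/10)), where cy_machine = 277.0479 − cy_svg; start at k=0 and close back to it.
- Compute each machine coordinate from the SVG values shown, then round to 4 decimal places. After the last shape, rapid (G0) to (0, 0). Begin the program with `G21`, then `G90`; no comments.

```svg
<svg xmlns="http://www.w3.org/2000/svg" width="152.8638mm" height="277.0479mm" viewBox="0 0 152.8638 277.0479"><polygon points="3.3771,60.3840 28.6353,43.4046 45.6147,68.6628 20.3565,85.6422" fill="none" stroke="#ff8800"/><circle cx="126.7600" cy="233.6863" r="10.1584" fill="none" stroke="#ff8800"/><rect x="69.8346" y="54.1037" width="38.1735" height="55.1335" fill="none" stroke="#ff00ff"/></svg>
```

Since the viewBox matches the mm dimensions, user units are millimetres directly. The only transform is the Y-flip y_m = 277.0479 − y_svg.

Shape 1 is a regular polygon drawn with `<polygon>`. Its stroke #ff8800 means score at S515, F2732. After flipping Y the toolpath is (3.3771,216.6639) → (28.6353,233.6433) → (45.6147,208.3851) → (20.3565,191.4057) → (3.3771,216.6639), returning to the start.

Shape 2 is a circle drawn with `<circle>`. Its stroke #ff8800 means score at S515, F2732. After flipping Y the toolpath is (136.9184,43.3616) → (134.9783,49.3326) → (129.8991,53.0228) → (123.6209,53.0228) → (118.5417,49.3326) → (116.6016,43.3616) → (118.5417,37.3906) → (123.6209,33.7004) → (129.8991,33.7004) → (134.9783,37.3906) → (136.9184,43.3616), returning to the start.

Shape 3 is a rectangle drawn with `<rect>`. Its stroke #ff00ff means cut at S735, F1373. After flipping Y the toolpath is (69.8346,222.9442) → (108.0081,222.9442) → (108.0081,167.8107) → (69.8346,167.8107) → (69.8346,222.9442), returning to the start.

G21
G90
G0 X3.3771 Y216.6639
M3 S515
G1 X28.6353 Y233.6433 F2732
G1 X45.6147 Y208.3851 F2732
G1 X20.3565 Y191.4057 F2732
G1 X3.3771 Y216.6639 F2732
M5
G0 X136.9184 Y43.3616
M3 S515
G1 X134.9783 Y49.3326 F2732
G1 X129.8991 Y53.0228 F2732
G1 X123.6209 Y53.0228 F2732
G1 X118.5417 Y49.3326 F2732
G1 X116.6016 Y43.3616 F2732
G1 X118.5417 Y37.3906 F2732
G1 X123.6209 Y33.7004 F2732
G1 X129.8991 Y33.7004 F2732
G1 X134.9783 Y37.3906 F2732
G1 X136.9184 Y43.3616 F2732
M5
G0 X69.8346 Y222.9442
M3 S735
G1 X108.0081 Y222.9442 F1373
G1 X108.0081 Y167.8107 F1373
G1 X69.8346 Y167.8107 F1373
G1 X69.8346 Y222.9442 F1373
M5
G0 X0.0000 Y0.0000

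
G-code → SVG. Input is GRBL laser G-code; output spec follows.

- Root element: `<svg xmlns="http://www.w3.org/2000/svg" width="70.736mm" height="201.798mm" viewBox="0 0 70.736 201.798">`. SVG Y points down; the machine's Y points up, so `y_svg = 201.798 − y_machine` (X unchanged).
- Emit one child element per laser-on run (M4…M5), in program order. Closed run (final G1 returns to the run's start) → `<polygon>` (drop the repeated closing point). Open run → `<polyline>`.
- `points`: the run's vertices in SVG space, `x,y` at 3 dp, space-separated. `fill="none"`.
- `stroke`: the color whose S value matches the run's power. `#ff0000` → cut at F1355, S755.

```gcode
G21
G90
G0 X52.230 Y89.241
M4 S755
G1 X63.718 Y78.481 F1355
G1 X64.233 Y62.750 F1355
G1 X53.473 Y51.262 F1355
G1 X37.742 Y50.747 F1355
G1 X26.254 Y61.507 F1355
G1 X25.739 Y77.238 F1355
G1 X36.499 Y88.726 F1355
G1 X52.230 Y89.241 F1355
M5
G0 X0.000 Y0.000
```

Each laser-on run becomes one SVG element. Flip Y back into SVG space with y_svg = 201.798 − y_machine. Every run uses S755, so all elements get stroke `#ff0000` (cut).

Run 1: The run returns to its start, so emit a `<polygon>` with points (Y-flipped): 52.230,112.557 63.718,123.317 64.233,139.048 53.473,150.536 37.742,151.051 26.254,140.291 25.739,124.560 36.499,113.072.

<svg xmlns="http://www.w3.org/2000/svg" width="70.736mm" height="201.798mm" viewBox="0 0 70.736 201.798">
  <polygon points="52.230,112.557 63.718,123.317 64.233,139.048 53.473,150.536 37.742,151.051 26.254,140.291 25.739,124.560 36.499,113.072" fill="none" stroke="#ff0000"/>
</svg>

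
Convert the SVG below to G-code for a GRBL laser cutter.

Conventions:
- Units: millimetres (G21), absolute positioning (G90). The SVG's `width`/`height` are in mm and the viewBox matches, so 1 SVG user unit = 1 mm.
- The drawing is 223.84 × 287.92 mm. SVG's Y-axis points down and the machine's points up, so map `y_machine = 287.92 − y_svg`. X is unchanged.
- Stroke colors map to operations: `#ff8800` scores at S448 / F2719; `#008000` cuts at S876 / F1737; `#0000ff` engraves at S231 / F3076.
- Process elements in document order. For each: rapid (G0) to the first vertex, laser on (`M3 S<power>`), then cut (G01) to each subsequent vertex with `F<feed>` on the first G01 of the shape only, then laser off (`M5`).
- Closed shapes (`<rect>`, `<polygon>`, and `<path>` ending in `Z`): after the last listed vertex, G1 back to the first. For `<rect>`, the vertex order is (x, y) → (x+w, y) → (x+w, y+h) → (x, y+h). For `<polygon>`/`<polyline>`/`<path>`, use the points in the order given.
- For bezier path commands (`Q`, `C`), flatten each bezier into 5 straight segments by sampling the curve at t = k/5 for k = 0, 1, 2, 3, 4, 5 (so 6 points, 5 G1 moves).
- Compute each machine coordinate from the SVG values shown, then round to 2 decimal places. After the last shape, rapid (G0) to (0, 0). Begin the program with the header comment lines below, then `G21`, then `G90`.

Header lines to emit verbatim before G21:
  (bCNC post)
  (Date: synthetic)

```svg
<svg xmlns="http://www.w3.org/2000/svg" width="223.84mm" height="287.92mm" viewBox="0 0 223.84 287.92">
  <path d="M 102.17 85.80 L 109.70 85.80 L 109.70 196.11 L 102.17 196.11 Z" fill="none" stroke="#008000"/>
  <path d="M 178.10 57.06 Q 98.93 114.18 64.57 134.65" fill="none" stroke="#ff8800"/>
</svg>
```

Since the viewBox matches the mm dimensions, user units are millimetres directly. The only transform is the Y-flip y_m = 287.92 − y_svg.

Shape 1 is a rectangle drawn with `<path>`. Its stroke #008000 means cut at S876, F1737. After flipping Y the toolpath is (102.17,202.12) → (109.70,202.12) → (109.70,91.81) → (102.17,91.81) → (102.17,202.12), returning to the start.

Shape 2 is a quadratic bezier drawn with `<path>`. Its stroke #ff8800 means score at S448, F2719. After flipping Y the toolpath is (178.10,230.86) → (148.22,209.48) → (121.93,191.03) → (99.23,175.51) → (80.11,162.92) → (64.57,153.27).

(bCNC post)
(Date: synthetic)
G21
G90
G0 X102.17 Y202.12
M3 S876
G01 X109.70 Y202.12 F1737
G01 X109.70 Y91.81
G01 X102.17 Y91.81
G01 X102.17 Y202.12
M5
G0 X178.10 Y230.86
M3 S448
G01 X148.22 Y209.48 F2719
G01 X121.93 Y191.03
G01 X99.23 Y175.51
G01 X80.11 Y162.92
G01 X64.57 Y153.27
M5
G0 X0.00 Y0.00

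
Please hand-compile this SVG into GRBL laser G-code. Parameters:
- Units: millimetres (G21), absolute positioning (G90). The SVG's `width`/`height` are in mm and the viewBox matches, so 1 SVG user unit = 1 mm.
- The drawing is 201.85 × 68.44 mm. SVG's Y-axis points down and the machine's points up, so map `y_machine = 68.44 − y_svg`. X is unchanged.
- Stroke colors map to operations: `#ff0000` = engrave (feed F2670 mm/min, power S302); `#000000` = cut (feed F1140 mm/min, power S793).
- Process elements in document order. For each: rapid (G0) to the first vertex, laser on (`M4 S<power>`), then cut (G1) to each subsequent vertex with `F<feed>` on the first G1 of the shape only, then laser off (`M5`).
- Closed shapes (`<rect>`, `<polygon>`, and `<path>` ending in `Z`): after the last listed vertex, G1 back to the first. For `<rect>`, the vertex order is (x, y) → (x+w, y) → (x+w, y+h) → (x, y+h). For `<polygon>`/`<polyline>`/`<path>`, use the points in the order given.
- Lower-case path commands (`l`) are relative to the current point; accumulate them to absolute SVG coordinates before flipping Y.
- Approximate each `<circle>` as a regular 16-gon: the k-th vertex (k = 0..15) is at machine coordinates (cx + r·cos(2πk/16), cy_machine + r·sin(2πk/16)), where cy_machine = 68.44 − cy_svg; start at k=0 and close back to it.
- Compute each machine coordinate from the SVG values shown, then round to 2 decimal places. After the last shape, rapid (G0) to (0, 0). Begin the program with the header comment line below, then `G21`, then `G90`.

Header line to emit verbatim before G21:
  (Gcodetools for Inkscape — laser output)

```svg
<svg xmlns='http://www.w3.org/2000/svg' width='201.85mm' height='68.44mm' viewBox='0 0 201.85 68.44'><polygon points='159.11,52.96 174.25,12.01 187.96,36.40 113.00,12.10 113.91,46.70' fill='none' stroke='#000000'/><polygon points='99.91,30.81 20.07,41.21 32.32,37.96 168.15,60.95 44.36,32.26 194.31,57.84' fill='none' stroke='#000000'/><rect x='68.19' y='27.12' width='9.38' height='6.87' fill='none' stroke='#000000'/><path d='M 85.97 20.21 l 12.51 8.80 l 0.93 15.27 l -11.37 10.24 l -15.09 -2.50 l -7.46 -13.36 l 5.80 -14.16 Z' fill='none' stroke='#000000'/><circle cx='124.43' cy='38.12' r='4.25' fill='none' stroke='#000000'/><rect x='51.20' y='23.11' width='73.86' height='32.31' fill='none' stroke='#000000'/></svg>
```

(Gcodetools for Inkscape — laser output)
G21
G90
G0 X159.11 Y15.48
M4 S793
G1 X174.25 Y56.43 F1140
G1 X187.96 Y32.04
G1 X113.00 Y56.34
G1 X113.91 Y21.74
G1 X159.11 Y15.48
M5
G0 X99.91 Y37.63
M4 S793
G1 X20.07 Y27.23 F1140
G1 X32.32 Y30.48
G1 X168.15 Y7.49
G1 X44.36 Y36.18
G1 X194.31 Y10.60
G1 X99.91 Y37.63
M5
G0 X68.19 Y41.32
M4 S793
G1 X77.57 Y41.32 F1140
G1 X77.57 Y34.45
G1 X68.19 Y34.45
G1 X68.19 Y41.32
M5
G0 X85.97 Y48.23
M4 S793
G1 X98.48 Y39.43 F1140
G1 X99.41 Y24.16
G1 X88.04 Y13.92
G1 X72.95 Y16.42
G1 X65.49 Y29.78
G1 X71.29 Y43.94
G1 X85.97 Y48.23
M5
G0 X128.68 Y30.32
M4 S793
G1 X128.36 Y31.95 F1140
G1 X127.44 Y33.33
G1 X126.06 Y34.25
G1 X124.43 Y34.57
G1 X122.80 Y34.25
G1 X121.42 Y33.33
G1 X120.50 Y31.95
G1 X120.18 Y30.32
G1 X120.50 Y28.69
G1 X121.42 Y27.31
G1 X122.80 Y26.39
G1 X124.43 Y26.07
G1 X126.06 Y26.39
G1 X127.44 Y27.31
G1 X128.36 Y28.69
G1 X128.68 Y30.32
M5
G0 X51.20 Y45.33
M4 S793
G1 X125.06 Y45.33 F1140
G1 X125.06 Y13.02
G1 X51.20 Y13.02
G1 X51.20 Y45.33
M5
G0 X0.00 Y0.00

1 u = 1 mm; y_m = 68.44 − y.

[1] `<polygon>` closed polygon, #000000→cut S793 F1140: (159.11,15.48) → (174.25,56.43) → (187.96,32.04) → (113.00,56.34) → (113.91,21.74) → (159.11,15.48) (closed)

[2] `<polygon>` closed polygon, #000000→cut S793 F1140: (99.91,37.63) → (20.07,27.23) → (32.32,30.48) → (168.15,7.49) → (44.36,36.18) → (194.31,10.60) → (99.91,37.63) (closed)

[3] `<rect>` rectangle, #000000→cut S793 F1140: (68.19,41.32) → (77.57,41.32) → (77.57,34.45) → (68.19,34.45) → (68.19,41.32) (closed)

[4] `<path>` regular polygon, #000000→cut S793 F1140: (85.97,48.23) → (98.48,39.43) → (99.41,24.16) → (88.04,13.92) → (72.95,16.42) → (65.49,29.78) → (71.29,43.94) → (85.97,48.23) (closed)

[5] `<circle>` circle, #000000→cut S793 F1140: (128.68,30.32) → (128.36,31.95) → (127.44,33.33) → (126.06,34.25) → (124.43,34.57) → (122.80,34.25) → (121.42,33.33) → (120.50,31.95) → (120.18,30.32) → (120.50,28.69) → (121.42,27.31) → (122.80,26.39) → (124.43,26.07) → (126.06,26.39) → (127.44,27.31) → (128.36,28.69) → (128.68,30.32) (closed)

[6] `<rect>` rectangle, #000000→cut S793 F1140: (51.20,45.33) → (125.06,45.33) → (125.06,13.02) → (51.20,13.02) → (51.20,45.33) (closed)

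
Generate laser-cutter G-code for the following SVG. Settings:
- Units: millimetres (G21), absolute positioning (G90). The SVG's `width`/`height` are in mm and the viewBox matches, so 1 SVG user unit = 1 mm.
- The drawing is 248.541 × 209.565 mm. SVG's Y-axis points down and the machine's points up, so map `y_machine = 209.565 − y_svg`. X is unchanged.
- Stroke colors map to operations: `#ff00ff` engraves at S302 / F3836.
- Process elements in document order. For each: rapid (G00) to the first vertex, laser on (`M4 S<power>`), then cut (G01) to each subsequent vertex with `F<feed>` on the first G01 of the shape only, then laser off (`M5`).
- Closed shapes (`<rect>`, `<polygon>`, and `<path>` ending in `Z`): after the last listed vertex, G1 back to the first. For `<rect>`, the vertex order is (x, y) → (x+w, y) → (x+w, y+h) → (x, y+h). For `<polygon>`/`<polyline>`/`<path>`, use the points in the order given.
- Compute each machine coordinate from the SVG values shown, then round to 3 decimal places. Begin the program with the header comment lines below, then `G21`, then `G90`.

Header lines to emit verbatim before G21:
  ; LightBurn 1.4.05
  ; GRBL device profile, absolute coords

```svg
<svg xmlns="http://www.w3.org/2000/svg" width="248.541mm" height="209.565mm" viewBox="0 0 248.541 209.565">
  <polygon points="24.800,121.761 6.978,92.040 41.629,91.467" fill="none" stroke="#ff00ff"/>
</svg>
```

viewBox `0 0 248.541 209.565` with mm width/height → 1 unit = 1 mm. Flip: y_m = 209.565 − y_svg.

**Shape 1** — `<polygon>` regular polygon, stroke `#ff00ff` → engrave (S302, F3836). Machine vertices: (24.800,87.804) → (6.978,117.525) → (41.629,118.098) → (24.800,87.804). Closed: final G1 returns to the first vertex.

; LightBurn 1.4.05
; GRBL device profile, absolute coords
G21
G90
G00 X24.800 Y87.804
M4 S302
G01 X6.978 Y117.525 F3836
G01 X41.629 Y118.098
G01 X24.800 Y87.804
M5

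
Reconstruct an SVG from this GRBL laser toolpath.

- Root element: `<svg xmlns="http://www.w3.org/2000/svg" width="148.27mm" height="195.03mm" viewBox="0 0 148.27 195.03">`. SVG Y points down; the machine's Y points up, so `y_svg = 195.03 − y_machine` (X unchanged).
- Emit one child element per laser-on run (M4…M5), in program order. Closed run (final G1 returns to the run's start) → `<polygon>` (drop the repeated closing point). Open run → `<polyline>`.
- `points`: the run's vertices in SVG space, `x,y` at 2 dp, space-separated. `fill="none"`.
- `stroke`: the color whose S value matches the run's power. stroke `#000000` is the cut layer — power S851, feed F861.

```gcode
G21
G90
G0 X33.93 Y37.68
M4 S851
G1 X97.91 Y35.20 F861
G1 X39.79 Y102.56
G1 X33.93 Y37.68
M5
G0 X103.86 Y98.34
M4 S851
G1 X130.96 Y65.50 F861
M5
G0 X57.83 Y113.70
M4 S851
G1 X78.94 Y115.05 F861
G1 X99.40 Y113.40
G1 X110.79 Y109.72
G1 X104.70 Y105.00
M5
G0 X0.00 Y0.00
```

y_svg = 195.03 − y_m. Every run uses S851, so all elements get stroke `#000000` (cut).

[1] closed run; points: 33.93,157.35 97.91,159.83 39.79,92.47

[2] open run; points: 103.86,96.69 130.96,129.53

[3] open run; points: 57.83,81.33 78.94,79.98 99.40,81.63 110.79,85.31 104.70,90.03

<svg xmlns="http://www.w3.org/2000/svg" width="148.27mm" height="195.03mm" viewBox="0 0 148.27 195.03">
  <polygon points="33.93,157.35 97.91,159.83 39.79,92.47" fill="none" stroke="#000000"/>
  <polyline points="103.86,96.69 130.96,129.53" fill="none" stroke="#000000"/>
  <polyline points="57.83,81.33 78.94,79.98 99.40,81.63 110.79,85.31 104.70,90.03" fill="none" stroke="#000000"/>
</svg>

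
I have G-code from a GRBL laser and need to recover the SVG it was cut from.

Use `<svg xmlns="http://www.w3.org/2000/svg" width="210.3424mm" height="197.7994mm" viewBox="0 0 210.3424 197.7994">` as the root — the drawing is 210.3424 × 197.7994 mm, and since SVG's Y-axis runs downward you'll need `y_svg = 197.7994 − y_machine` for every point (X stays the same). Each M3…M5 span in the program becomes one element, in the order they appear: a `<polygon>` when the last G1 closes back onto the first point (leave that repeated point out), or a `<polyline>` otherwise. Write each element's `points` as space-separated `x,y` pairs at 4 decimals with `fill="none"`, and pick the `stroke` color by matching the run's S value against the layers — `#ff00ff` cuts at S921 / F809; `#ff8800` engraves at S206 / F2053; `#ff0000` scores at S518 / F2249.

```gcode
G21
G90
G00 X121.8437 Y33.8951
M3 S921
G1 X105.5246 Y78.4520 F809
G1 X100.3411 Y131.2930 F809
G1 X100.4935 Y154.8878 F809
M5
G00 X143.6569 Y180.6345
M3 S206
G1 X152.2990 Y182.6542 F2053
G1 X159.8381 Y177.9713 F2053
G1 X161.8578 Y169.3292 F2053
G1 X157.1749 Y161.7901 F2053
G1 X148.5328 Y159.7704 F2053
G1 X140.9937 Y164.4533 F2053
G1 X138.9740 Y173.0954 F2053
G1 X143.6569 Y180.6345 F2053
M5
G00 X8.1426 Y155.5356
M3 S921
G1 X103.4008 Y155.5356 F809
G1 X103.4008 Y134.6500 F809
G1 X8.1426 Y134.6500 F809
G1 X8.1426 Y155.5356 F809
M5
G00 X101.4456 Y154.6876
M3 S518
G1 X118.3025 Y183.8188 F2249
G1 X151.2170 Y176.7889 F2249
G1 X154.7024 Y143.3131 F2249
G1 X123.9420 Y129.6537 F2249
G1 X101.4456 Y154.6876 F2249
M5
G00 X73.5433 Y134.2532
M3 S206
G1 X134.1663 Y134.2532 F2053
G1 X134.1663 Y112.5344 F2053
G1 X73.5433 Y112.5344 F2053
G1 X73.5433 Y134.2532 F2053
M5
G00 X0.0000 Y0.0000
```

Each laser-on run becomes one SVG element. Flip Y back into SVG space with y_svg = 197.7994 − y_machine.

Run 1: S921 ⇒ cut layer `#ff00ff`. The run is open, so emit a `<polyline>` with points (Y-flipped): 121.8437,163.9043 105.5246,119.3474 100.3411,66.5064 100.4935,42.9116.

Run 2: S206 ⇒ engrave layer `#ff8800`. The run returns to its start, so emit a `<polygon>` with points (Y-flipped): 143.6569,17.1649 152.2990,15.1452 159.8381,19.8281 161.8578,28.4702 157.1749,36.0093 148.5328,38.0290 140.9937,33.3461 138.9740,24.7040.

Run 3: power S921 maps to stroke `#ff00ff` (cut). The run returns to its start, so emit a `<polygon>` with points (Y-flipped): 8.1426,42.2638 103.4008,42.2638 103.4008,63.1494 8.1426,63.1494.

Run 4: the run's S518 means `#ff0000` (score). The run returns to its start, so emit a `<polygon>` with points (Y-flipped): 101.4456,43.1118 118.3025,13.9806 151.2170,21.0105 154.7024,54.4863 123.9420,68.1457.

Run 5: power S206 maps to stroke `#ff8800` (engrave). The run returns to its start, so emit a `<polygon>` with points (Y-flipped): 73.5433,63.5462 134.1663,63.5462 134.1663,85.2650 73.5433,85.2650.

<svg xmlns="http://www.w3.org/2000/svg" width="210.3424mm" height="197.7994mm" viewBox="0 0 210.3424 197.7994">
  <polyline points="121.8437,163.9043 105.5246,119.3474 100.3411,66.5064 100.4935,42.9116" fill="none" stroke="#ff00ff"/>
  <polygon points="143.6569,17.1649 152.2990,15.1452 159.8381,19.8281 161.8578,28.4702 157.1749,36.0093 148.5328,38.0290 140.9937,33.3461 138.9740,24.7040" fill="none" stroke="#ff8800"/>
  <polygon points="8.1426,42.2638 103.4008,42.2638 103.4008,63.1494 8.1426,63.1494" fill="none" stroke="#ff00ff"/>
  <polygon points="101.4456,43.1118 118.3025,13.9806 151.2170,21.0105 154.7024,54.4863 123.9420,68.1457" fill="none" stroke="#ff0000"/>
  <polygon points="73.5433,63.5462 134.1663,63.5462 134.1663,85.2650 73.5433,85.2650" fill="none" stroke="#ff8800"/>
</svg>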